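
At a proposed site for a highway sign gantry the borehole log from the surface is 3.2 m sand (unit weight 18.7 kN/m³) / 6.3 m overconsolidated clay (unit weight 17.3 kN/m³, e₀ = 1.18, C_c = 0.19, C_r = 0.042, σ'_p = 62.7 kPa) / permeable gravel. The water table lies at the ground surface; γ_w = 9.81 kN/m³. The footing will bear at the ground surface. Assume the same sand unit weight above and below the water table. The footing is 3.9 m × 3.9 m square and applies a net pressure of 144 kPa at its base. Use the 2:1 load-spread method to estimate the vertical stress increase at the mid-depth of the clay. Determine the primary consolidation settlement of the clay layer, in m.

S_c ≈ 0.0457 m

Mid-depth of clay below the ground surface: z = 3.2 + 6.3/2 = 6.35 m.
Total vertical stress at mid-clay: σ_v = 18.7×3.2 + 17.3×3.15 = 114.34 kPa.
Pore pressure: u = 9.81×(6.35 − 0) = 62.294 kPa.
Initial effective stress: σ'_0 = σ_v − u = 114.34 − 62.294 = 52.046 kPa.
Stress increase at mid-clay by the 2:1 spreading method:
Δσ = qBL/((B+z)(L+z)) = 144×3.9×3.9/((3.9+6.35)(3.9+6.35)) = 20.847 kPa
Final effective stress: σ'_f = 52.046 + 20.847 = 72.893 kPa.
σ'_f = 72.893 > σ'_p = 62.7 kPa, so the stress path crosses the preconsolidation pressure — recompression up to σ'_p, then virgin compression beyond:
S_c = H/(1+e₀)·[C_r·log₁₀(σ'_p/σ'_0) + C_c·log₁₀(σ'_f/σ'_p)]
    = 6.3/2.18 × [0.042×log₁₀(62.7/52.046) + 0.19×log₁₀(72.893/62.7)]
    = 2.8899 × [0.003397 + 0.012429] = 0.04574 m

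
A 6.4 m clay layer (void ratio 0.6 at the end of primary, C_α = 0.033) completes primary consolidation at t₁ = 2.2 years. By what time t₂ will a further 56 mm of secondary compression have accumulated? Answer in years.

t₂ ≈ 5.84 years

S_s = C_α·H/(1+e_p)·log₁₀(t₂/t₁) ⇒ log₁₀(t₂/t₁) = S_s·(1+e_p)/(C_α·H).
log₁₀(t₂/t₁) = 0.056 × (1+0.6) / (0.033×6.4) = 0.4242
t₂ = t₁ × 10^0.4242 = 2.2 × 2.656 = 5.843 years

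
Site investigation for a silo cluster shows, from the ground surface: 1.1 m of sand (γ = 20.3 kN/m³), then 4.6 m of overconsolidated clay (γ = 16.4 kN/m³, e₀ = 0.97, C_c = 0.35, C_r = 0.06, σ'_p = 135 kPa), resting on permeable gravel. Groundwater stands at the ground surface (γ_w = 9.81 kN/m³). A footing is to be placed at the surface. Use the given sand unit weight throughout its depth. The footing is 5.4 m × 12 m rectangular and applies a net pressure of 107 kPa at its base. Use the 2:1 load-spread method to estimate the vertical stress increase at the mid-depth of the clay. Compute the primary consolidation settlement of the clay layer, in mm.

Mid-depth of clay below the ground surface: z = 1.1 + 4.6/2 = 3.4 m.
Total vertical stress at mid-clay: σ_v = 20.3×1.1 + 16.4×2.3 = 60.05 kPa.
Pore pressure: u = 9.81×(3.4 − 0) = 33.354 kPa.
Initial effective stress: σ'_0 = σ_v − u = 60.05 − 33.354 = 26.696 kPa.
Stress increase at mid-clay by the 2:1 spreading method:
Δσ = qBL/((B+z)(L+z)) = 107×5.4×12/((5.4+3.4)(12+3.4)) = 51.163 kPa
Final effective stress: σ'_f = 26.696 + 51.163 = 77.859 kPa.
σ'_f = 77.859 ≤ σ'_p = 135 kPa, so the clay remains overconsolidated and only the recompression index applies:
S_c = C_r·H/(1+e₀)·log₁₀(σ'_f/σ'_0) = 0.06×4.6/1.97×log₁₀(77.859/26.696)
    = 0.1401 × 0.46486 = 0.06513 m

S_c ≈ 65.1 mm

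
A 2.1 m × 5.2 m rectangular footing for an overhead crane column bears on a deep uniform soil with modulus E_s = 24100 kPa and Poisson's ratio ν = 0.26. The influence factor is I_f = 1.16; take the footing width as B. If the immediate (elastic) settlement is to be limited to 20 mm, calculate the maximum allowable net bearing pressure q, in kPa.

q ≈ 212 kPa

S_e = q·B·(1−ν²)/E_s · I_f  ⇒  q = S_e·E_s / (B·(1−ν²)·I_f).
q = 0.02 × 24100 / (2.1 × 0.9324 × 1.16) = 212.2 kPa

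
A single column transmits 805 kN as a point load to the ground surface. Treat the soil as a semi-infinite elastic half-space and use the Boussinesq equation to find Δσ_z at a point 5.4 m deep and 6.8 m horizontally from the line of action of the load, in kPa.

Boussinesq vertical stress below a point load on an elastic half-space:
Δσ_z = 3P/(2πz²) · [1 + (r/z)²]^(−5/2)
r/z = 6.8/5.4 = 1.2593; [1+(r/z)²]^(−5/2) = 0.093012.
Δσ_z = 3×805/(2π×5.4²) × 0.093012 = 13.181 × 0.093012 = 1.226 kPa

Δσ_z ≈ 1.23 kPa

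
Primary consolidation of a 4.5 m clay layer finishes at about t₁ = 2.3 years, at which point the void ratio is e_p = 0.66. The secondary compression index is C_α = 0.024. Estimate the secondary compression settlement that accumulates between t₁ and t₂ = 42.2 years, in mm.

S_s ≈ 82.2 mm

Secondary compression: S_s = C_α·H/(1+e_p)·log₁₀(t₂/t₁)
S_s = 0.024×4.5/(1+0.66)×log₁₀(42.2/2.3)
    = 0.06506 × 1.264 = 0.08221 m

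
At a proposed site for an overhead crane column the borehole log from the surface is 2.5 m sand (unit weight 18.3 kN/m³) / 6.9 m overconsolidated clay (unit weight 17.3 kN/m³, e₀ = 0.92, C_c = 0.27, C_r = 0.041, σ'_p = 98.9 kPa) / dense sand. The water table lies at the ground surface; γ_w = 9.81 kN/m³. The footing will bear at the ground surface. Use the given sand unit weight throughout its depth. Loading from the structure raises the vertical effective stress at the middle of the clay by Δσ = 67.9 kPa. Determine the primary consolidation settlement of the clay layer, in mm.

Mid-depth of clay below the ground surface: z = 2.5 + 6.9/2 = 5.95 m.
Total vertical stress at mid-clay: σ_v = 18.3×2.5 + 17.3×3.45 = 105.44 kPa.
Pore pressure: u = 9.81×(5.95 − 0) = 58.37 kPa.
Initial effective stress: σ'_0 = σ_v − u = 105.44 − 58.37 = 47.07 kPa.
Final effective stress: σ'_f = 47.07 + 67.9 = 114.97 kPa.
σ'_f = 114.97 > σ'_p = 98.9 kPa, so the stress path crosses the preconsolidation pressure — recompression up to σ'_p, then virgin compression beyond:
S_c = H/(1+e₀)·[C_r·log₁₀(σ'_p/σ'_0) + C_c·log₁₀(σ'_f/σ'_p)]
    = 6.9/1.92 × [0.041×log₁₀(98.9/47.07) + 0.27×log₁₀(114.97/98.9)]
    = 3.5938 × [0.013221 + 0.017655] = 0.111 m

S_c ≈ 111 mm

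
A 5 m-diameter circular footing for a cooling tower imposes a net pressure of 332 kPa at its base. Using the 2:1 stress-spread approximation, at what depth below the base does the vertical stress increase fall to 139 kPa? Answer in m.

2:1 spreading — at depth z the loaded area has grown by z in each plan dimension:
qD²/(D+z)² = Δσ_z ⇒ z = D(√(q/Δσ_z) − 1) = 5×(√(332/139) − 1) = 2.727 m

z ≈ 2.73 m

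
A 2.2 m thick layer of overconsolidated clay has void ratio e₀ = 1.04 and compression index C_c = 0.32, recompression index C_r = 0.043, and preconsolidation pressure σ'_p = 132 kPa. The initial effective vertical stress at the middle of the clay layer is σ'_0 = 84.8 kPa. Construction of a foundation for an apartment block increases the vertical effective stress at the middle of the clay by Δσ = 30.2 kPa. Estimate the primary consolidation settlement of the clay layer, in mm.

S_c ≈ 6.13 mm

Final effective stress: σ'_f = 84.8 + 30.2 = 115 kPa.
σ'_f = 115 ≤ σ'_p = 132 kPa, so the clay remains overconsolidated and only the recompression index applies:
S_c = C_r·H/(1+e₀)·log₁₀(σ'_f/σ'_0) = 0.043×2.2/2.04×log₁₀(115/84.8)
    = 0.046371 × 0.1323 = 0.006135 m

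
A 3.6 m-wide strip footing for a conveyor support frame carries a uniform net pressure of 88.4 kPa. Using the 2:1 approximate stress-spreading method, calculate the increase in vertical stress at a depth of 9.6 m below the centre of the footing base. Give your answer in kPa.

By the 2:1 method the load spreads at 1 horizontal : 2 vertical, so at depth z the loaded area has grown by z in each plan dimension:
Δσ = qB/(B+z) = 88.4×3.6/(3.6+9.6) = 24.109 kPa

Δσ_z ≈ 24.1 kPa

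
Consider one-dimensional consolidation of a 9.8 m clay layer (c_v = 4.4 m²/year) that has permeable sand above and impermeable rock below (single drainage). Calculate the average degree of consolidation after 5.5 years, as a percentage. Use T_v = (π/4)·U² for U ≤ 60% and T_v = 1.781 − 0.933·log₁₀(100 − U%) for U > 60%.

U ≈ 56.6 %

Drainage path length: H_d = H = 9.8 m (single drainage).
T_v = c_v·t/H_d² = 4.4×5.5/9.8² = 0.25198.
T_v = 0.25198 corresponds to the U ≤ 60% branch:
U = √(4T_v/π) = 0.5664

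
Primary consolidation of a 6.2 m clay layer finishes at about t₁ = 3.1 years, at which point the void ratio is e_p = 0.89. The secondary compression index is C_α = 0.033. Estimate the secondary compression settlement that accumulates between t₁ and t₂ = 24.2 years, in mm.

Secondary compression: S_s = C_α·H/(1+e_p)·log₁₀(t₂/t₁)
S_s = 0.033×6.2/(1+0.89)×log₁₀(24.2/3.1)
    = 0.1083 × 0.8925 = 0.09661 m

S_s ≈ 96.6 mm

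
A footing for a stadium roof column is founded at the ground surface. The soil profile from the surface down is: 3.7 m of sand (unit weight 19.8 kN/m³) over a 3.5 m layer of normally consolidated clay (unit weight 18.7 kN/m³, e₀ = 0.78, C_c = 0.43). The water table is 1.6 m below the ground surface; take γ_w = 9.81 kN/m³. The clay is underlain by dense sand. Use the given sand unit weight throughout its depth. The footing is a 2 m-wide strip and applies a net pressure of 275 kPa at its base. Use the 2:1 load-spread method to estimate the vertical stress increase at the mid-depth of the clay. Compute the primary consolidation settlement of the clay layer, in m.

Mid-depth of clay below the ground surface: z = 3.7 + 3.5/2 = 5.45 m.
Total vertical stress at mid-clay: σ_v = 19.8×3.7 + 18.7×1.75 = 105.99 kPa.
Pore pressure: u = 9.81×(5.45 − 1.6) = 37.769 kPa.
Initial effective stress: σ'_0 = σ_v − u = 105.99 − 37.769 = 68.221 kPa.
Stress increase at mid-clay by the 2:1 spreading method:
Δσ = qB/(B+z) = 275×2/(2+5.45) = 73.826 kPa
Final effective stress: σ'_f = σ'_0 + Δσ = 68.221 + 73.826 = 142.05 kPa.
Normally consolidated clay, so the full stress increment lies on the virgin compression line:
S_c = C_c·H/(1+e₀)·log₁₀(σ'_f/σ'_0) = 0.43×3.5/(1+0.78)×log₁₀(142.05/68.221)
    = 0.84551 × 0.31852 = 0.2693 m

S_c ≈ 0.269 m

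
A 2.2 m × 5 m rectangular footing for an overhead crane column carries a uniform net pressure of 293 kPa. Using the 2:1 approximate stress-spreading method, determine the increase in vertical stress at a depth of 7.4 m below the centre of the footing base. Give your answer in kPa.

Δσ_z ≈ 27.1 kPa

By the 2:1 method the load spreads at 1 horizontal : 2 vertical, so at depth z the loaded area has grown by z in each plan dimension:
Δσ = qBL/((B+z)(L+z)) = 293×2.2×5/((2.2+7.4)(5+7.4)) = 27.075 kPa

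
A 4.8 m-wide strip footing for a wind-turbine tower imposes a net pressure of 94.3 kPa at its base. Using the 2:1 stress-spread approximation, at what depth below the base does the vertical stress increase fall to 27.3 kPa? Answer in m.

z ≈ 11.8 m

2:1 spreading — at depth z the loaded area has grown by z in each plan dimension:
qB/(B+z) = Δσ_z ⇒ z = qB/Δσ_z − B = 94.3×4.8/27.3 − 4.8 = 11.78 m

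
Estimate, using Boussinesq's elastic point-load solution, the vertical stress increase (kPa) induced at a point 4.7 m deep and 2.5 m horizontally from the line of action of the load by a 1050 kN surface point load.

Boussinesq vertical stress below a point load on an elastic half-space:
Δσ_z = 3P/(2πz²) · [1 + (r/z)²]^(−5/2)
r/z = 2.5/4.7 = 0.53191; [1+(r/z)²]^(−5/2) = 0.5364.
Δσ_z = 3×1050/(2π×4.7²) × 0.5364 = 22.695 × 0.5364 = 12.17 kPa

Δσ_z ≈ 12.2 kPa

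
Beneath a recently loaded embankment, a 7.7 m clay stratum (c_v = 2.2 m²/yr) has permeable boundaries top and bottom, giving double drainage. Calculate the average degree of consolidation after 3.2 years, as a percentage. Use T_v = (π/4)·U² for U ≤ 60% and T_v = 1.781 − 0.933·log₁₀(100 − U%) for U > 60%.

U ≈ 74.9 %

Drainage path length: H_d = H/2 = 3.85 m (double drainage).
T_v = c_v·t/H_d² = 2.2×3.2/3.85² = 0.47495.
T_v = 0.47495 corresponds to the U > 60% branch:
U = 1 − 10^((1.781 − T_v)/0.933)/100 = 0.7489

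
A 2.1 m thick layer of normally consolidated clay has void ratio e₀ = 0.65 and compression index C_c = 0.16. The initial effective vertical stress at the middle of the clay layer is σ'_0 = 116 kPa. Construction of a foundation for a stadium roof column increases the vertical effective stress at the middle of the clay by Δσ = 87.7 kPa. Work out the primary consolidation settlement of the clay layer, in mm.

S_c ≈ 49.8 mm

Final effective stress: σ'_f = σ'_0 + Δσ = 116 + 87.7 = 203.7 kPa.
Normally consolidated clay, so the full stress increment lies on the virgin compression line:
S_c = C_c·H/(1+e₀)·log₁₀(σ'_f/σ'_0) = 0.16×2.1/(1+0.65)×log₁₀(203.7/116)
    = 0.20364 × 0.24453 = 0.0498 m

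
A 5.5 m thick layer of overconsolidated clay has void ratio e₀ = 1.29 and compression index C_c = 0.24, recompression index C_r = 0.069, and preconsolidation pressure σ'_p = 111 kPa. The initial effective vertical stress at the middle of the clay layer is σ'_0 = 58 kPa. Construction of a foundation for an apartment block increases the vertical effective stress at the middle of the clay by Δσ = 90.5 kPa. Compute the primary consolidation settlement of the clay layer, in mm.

S_c ≈ 120 mm

Final effective stress: σ'_f = 58 + 90.5 = 148.5 kPa.
σ'_f = 148.5 > σ'_p = 111 kPa, so the stress path crosses the preconsolidation pressure — recompression up to σ'_p, then virgin compression beyond:
S_c = H/(1+e₀)·[C_r·log₁₀(σ'_p/σ'_0) + C_c·log₁₀(σ'_f/σ'_p)]
    = 5.5/2.29 × [0.069×log₁₀(111/58) + 0.24×log₁₀(148.5/111)]
    = 2.4017 × [0.019451 + 0.030337] = 0.1196 m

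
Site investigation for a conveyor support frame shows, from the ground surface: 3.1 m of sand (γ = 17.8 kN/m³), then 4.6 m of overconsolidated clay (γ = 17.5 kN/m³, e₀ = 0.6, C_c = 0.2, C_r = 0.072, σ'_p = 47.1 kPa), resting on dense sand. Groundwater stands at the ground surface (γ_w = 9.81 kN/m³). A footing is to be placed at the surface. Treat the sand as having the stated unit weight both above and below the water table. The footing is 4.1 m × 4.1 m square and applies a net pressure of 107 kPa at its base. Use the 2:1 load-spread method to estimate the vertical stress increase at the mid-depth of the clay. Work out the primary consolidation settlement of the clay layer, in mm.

Mid-depth of clay below the ground surface: z = 3.1 + 4.6/2 = 5.4 m.
Total vertical stress at mid-clay: σ_v = 17.8×3.1 + 17.5×2.3 = 95.43 kPa.
Pore pressure: u = 9.81×(5.4 − 0) = 52.974 kPa.
Initial effective stress: σ'_0 = σ_v − u = 95.43 − 52.974 = 42.456 kPa.
Stress increase at mid-clay by the 2:1 spreading method:
Δσ = qBL/((B+z)(L+z)) = 107×4.1×4.1/((4.1+5.4)(4.1+5.4)) = 19.93 kPa
Final effective stress: σ'_f = 42.456 + 19.93 = 62.386 kPa.
σ'_f = 62.386 > σ'_p = 47.1 kPa, so the stress path crosses the preconsolidation pressure — recompression up to σ'_p, then virgin compression beyond:
S_c = H/(1+e₀)·[C_r·log₁₀(σ'_p/σ'_0) + C_c·log₁₀(σ'_f/σ'_p)]
    = 4.6/1.6 × [0.072×log₁₀(47.1/42.456) + 0.2×log₁₀(62.386/47.1)]
    = 2.875 × [0.0032459 + 0.024413] = 0.07952 m

S_c ≈ 79.5 mm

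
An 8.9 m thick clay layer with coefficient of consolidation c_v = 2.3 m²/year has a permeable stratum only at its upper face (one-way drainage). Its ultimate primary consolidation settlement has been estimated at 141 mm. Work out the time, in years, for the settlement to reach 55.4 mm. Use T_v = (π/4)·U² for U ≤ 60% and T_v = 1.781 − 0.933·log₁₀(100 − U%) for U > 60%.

Drainage path length: H_d = H = 8.9 m (single drainage).
U = S(t)/S_ult = 55.4/141 = 0.3929.
U ≤ 60%: T_v = (π/4)·U² = (π/4)×0.39291² = 0.12125.
t = T_v·H_d²/c_v = 0.12125×8.9²/2.3 = 4.176 years.

t ≈ 4.18 years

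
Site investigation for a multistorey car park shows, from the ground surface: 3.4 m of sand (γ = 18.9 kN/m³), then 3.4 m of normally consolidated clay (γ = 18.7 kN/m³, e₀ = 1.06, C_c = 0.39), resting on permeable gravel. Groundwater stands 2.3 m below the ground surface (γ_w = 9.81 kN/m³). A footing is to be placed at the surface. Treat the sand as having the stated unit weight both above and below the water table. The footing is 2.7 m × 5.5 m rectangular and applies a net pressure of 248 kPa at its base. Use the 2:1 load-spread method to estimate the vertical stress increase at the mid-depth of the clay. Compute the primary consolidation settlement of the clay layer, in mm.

S_c ≈ 140 mm

Mid-depth of clay below the ground surface: z = 3.4 + 3.4/2 = 5.1 m.
Total vertical stress at mid-clay: σ_v = 18.9×3.4 + 18.7×1.7 = 96.05 kPa.
Pore pressure: u = 9.81×(5.1 − 2.3) = 27.468 kPa.
Initial effective stress: σ'_0 = σ_v − u = 96.05 − 27.468 = 68.582 kPa.
Stress increase at mid-clay by the 2:1 spreading method:
Δσ = qBL/((B+z)(L+z)) = 248×2.7×5.5/((2.7+5.1)(5.5+5.1)) = 44.543 kPa
Final effective stress: σ'_f = σ'_0 + Δσ = 68.582 + 44.543 = 113.12 kPa.
Normally consolidated clay, so the full stress increment lies on the virgin compression line:
S_c = C_c·H/(1+e₀)·log₁₀(σ'_f/σ'_0) = 0.39×3.4/(1+1.06)×log₁₀(113.12/68.582)
    = 0.64369 × 0.21733 = 0.1399 m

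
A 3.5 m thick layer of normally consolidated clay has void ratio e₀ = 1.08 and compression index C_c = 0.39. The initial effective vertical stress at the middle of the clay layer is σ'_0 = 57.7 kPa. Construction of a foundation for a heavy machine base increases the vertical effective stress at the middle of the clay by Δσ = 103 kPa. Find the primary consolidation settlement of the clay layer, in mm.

S_c ≈ 292 mm

Final effective stress: σ'_f = σ'_0 + Δσ = 57.7 + 103 = 160.7 kPa.
Normally consolidated clay, so the full stress increment lies on the virgin compression line:
S_c = C_c·H/(1+e₀)·log₁₀(σ'_f/σ'_0) = 0.39×3.5/(1+1.08)×log₁₀(160.7/57.7)
    = 0.65625 × 0.44484 = 0.2919 m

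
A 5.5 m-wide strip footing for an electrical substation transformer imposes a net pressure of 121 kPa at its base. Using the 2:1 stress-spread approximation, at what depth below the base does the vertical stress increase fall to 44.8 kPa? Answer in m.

z ≈ 9.35 m

2:1 spreading — at depth z the loaded area has grown by z in each plan dimension:
qB/(B+z) = Δσ_z ⇒ z = qB/Δσ_z − B = 121×5.5/44.8 − 5.5 = 9.355 m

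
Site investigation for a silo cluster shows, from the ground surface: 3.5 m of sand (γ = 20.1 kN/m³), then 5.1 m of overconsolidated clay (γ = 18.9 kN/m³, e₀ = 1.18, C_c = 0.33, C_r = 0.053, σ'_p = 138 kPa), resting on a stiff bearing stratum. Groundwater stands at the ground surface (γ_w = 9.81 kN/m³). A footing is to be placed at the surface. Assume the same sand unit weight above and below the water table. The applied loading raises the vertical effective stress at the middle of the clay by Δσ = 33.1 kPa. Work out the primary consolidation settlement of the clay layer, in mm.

Mid-depth of clay below the ground surface: z = 3.5 + 5.1/2 = 6.05 m.
Total vertical stress at mid-clay: σ_v = 20.1×3.5 + 18.9×2.55 = 118.55 kPa.
Pore pressure: u = 9.81×(6.05 − 0) = 59.351 kPa.
Initial effective stress: σ'_0 = σ_v − u = 118.55 − 59.351 = 59.199 kPa.
Final effective stress: σ'_f = 59.199 + 33.1 = 92.299 kPa.
σ'_f = 92.299 ≤ σ'_p = 138 kPa, so the clay remains overconsolidated and only the recompression index applies:
S_c = C_r·H/(1+e₀)·log₁₀(σ'_f/σ'_0) = 0.053×5.1/2.18×log₁₀(92.299/59.199)
    = 0.12399 × 0.19288 = 0.02391 m

S_c ≈ 23.9 mm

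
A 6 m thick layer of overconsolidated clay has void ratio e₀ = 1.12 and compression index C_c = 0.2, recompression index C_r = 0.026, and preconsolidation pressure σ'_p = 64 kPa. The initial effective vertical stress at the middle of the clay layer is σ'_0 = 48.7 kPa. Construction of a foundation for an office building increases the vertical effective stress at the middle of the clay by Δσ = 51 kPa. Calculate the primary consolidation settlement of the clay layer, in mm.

S_c ≈ 118 mm

Final effective stress: σ'_f = 48.7 + 51 = 99.7 kPa.
σ'_f = 99.7 > σ'_p = 64 kPa, so the stress path crosses the preconsolidation pressure — recompression up to σ'_p, then virgin compression beyond:
S_c = H/(1+e₀)·[C_r·log₁₀(σ'_p/σ'_0) + C_c·log₁₀(σ'_f/σ'_p)]
    = 6/2.12 × [0.026×log₁₀(64/48.7) + 0.2×log₁₀(99.7/64)]
    = 2.8302 × [0.0030849 + 0.038503] = 0.1177 m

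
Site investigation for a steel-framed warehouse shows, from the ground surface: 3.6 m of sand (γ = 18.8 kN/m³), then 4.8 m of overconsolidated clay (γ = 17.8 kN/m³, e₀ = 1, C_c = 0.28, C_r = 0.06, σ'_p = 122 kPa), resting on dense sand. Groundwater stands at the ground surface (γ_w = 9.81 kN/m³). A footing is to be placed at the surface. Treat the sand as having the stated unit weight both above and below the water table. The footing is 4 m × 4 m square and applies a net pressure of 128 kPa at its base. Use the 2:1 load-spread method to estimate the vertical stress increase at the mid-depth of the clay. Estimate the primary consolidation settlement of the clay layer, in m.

Mid-depth of clay below the ground surface: z = 3.6 + 4.8/2 = 6 m.
Total vertical stress at mid-clay: σ_v = 18.8×3.6 + 17.8×2.4 = 110.4 kPa.
Pore pressure: u = 9.81×(6 − 0) = 58.86 kPa.
Initial effective stress: σ'_0 = σ_v − u = 110.4 − 58.86 = 51.54 kPa.
Stress increase at mid-clay by the 2:1 spreading method:
Δσ = qBL/((B+z)(L+z)) = 128×4×4/((4+6)(4+6)) = 20.48 kPa
Final effective stress: σ'_f = 51.54 + 20.48 = 72.02 kPa.
σ'_f = 72.02 ≤ σ'_p = 122 kPa, so the clay remains overconsolidated and only the recompression index applies:
S_c = C_r·H/(1+e₀)·log₁₀(σ'_f/σ'_0) = 0.06×4.8/2×log₁₀(72.02/51.54)
    = 0.144 × 0.14531 = 0.02092 m

S_c ≈ 0.0209 m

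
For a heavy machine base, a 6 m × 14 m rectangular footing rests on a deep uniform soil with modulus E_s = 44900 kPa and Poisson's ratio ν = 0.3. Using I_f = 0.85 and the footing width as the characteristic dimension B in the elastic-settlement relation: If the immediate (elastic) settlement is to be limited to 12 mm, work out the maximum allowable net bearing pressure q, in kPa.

q ≈ 116 kPa

S_e = q·B·(1−ν²)/E_s · I_f  ⇒  q = S_e·E_s / (B·(1−ν²)·I_f).
q = 0.012 × 44900 / (6 × 0.91 × 0.85) = 116.1 kPa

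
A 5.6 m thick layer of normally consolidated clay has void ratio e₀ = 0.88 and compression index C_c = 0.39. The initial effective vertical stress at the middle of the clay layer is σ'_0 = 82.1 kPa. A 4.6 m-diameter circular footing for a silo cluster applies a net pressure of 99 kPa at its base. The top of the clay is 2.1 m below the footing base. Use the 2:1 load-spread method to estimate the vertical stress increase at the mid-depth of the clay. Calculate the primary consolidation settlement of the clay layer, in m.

S_c ≈ 0.126 m

Mid-depth of clay below the footing base: z = 2.1 + 5.6/2 = 4.9 m.
Stress increase at mid-clay by the 2:1 spreading method:
Δσ ≈ qD²/(D+z)² = 99×4.6²/(4.6+4.9)² = 23.212 kPa
Final effective stress: σ'_f = σ'_0 + Δσ = 82.1 + 23.212 = 105.31 kPa.
Normally consolidated clay, so the full stress increment lies on the virgin compression line:
S_c = C_c·H/(1+e₀)·log₁₀(σ'_f/σ'_0) = 0.39×5.6/(1+0.88)×log₁₀(105.31/82.1)
    = 1.1617 × 0.10813 = 0.1256 m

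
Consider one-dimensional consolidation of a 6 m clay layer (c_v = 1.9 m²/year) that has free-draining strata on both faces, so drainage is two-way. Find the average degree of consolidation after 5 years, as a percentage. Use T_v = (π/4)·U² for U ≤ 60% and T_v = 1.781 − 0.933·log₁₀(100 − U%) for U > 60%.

U ≈ 94 %

Drainage path length: H_d = H/2 = 3 m (double drainage).
T_v = c_v·t/H_d² = 1.9×5/3² = 1.0556.
T_v = 1.0556 corresponds to the U > 60% branch:
U = 1 − 10^((1.781 − T_v)/0.933)/100 = 0.9401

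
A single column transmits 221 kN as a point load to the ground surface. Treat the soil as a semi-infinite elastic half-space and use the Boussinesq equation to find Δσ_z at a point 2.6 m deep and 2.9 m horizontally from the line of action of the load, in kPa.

Boussinesq vertical stress below a point load on an elastic half-space:
Δσ_z = 3P/(2πz²) · [1 + (r/z)²]^(−5/2)
r/z = 2.9/2.6 = 1.1154; [1+(r/z)²]^(−5/2) = 0.13256.
Δσ_z = 3×221/(2π×2.6²) × 0.13256 = 15.609 × 0.13256 = 2.069 kPa

Δσ_z ≈ 2.07 kPa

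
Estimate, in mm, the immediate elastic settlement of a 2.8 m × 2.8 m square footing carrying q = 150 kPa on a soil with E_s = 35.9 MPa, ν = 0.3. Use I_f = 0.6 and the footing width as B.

S_e ≈ 6.39 mm

Immediate (elastic) settlement: S_e = q·B·(1−ν²)/E_s · I_f.
E_s = 35.9 MPa = 35900 kPa.
S_e = 150 × 2.8 × (1 − 0.3²) / 35900 × 0.6
    = 150 × 2.8 × 0.91 / 35900 × 0.6
    = 0.006388 m = 6.388 mm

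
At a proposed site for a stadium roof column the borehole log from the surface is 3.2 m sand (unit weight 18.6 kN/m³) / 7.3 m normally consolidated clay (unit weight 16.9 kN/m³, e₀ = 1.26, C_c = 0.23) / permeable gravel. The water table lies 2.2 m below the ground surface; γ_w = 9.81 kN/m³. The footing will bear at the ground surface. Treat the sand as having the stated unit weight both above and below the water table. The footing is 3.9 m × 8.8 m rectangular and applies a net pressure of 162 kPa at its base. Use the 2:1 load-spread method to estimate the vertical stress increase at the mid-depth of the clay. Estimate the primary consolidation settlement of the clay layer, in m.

Mid-depth of clay below the ground surface: z = 3.2 + 7.3/2 = 6.85 m.
Total vertical stress at mid-clay: σ_v = 18.6×3.2 + 16.9×3.65 = 121.21 kPa.
Pore pressure: u = 9.81×(6.85 − 2.2) = 45.617 kPa.
Initial effective stress: σ'_0 = σ_v − u = 121.21 − 45.617 = 75.593 kPa.
Stress increase at mid-clay by the 2:1 spreading method:
Δσ = qBL/((B+z)(L+z)) = 162×3.9×8.8/((3.9+6.85)(8.8+6.85)) = 33.048 kPa
Final effective stress: σ'_f = σ'_0 + Δσ = 75.593 + 33.048 = 108.64 kPa.
Normally consolidated clay, so the full stress increment lies on the virgin compression line:
S_c = C_c·H/(1+e₀)·log₁₀(σ'_f/σ'_0) = 0.23×7.3/(1+1.26)×log₁₀(108.64/75.593)
    = 0.74292 × 0.15751 = 0.117 m

S_c ≈ 0.117 m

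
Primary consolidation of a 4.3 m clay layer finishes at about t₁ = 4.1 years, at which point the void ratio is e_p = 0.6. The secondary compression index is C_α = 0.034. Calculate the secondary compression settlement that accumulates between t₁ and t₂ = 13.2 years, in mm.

S_s ≈ 46.4 mm

Secondary compression: S_s = C_α·H/(1+e_p)·log₁₀(t₂/t₁)
S_s = 0.034×4.3/(1+0.6)×log₁₀(13.2/4.1)
    = 0.09137 × 0.5078 = 0.0464 m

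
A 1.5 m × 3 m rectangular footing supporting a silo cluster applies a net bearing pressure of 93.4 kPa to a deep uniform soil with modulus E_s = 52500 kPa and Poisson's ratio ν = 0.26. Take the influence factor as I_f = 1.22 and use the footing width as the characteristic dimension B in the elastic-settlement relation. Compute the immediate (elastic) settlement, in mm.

S_e ≈ 3.04 mm

Immediate (elastic) settlement: S_e = q·B·(1−ν²)/E_s · I_f.
S_e = 93.4 × 1.5 × (1 − 0.26²) / 52500 × 1.22
    = 93.4 × 1.5 × 0.9324 / 52500 × 1.22
    = 0.003036 m = 3.036 mm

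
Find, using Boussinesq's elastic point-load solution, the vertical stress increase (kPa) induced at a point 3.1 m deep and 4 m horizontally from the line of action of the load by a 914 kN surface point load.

Δσ_z ≈ 3.92 kPa

Boussinesq vertical stress below a point load on an elastic half-space:
Δσ_z = 3P/(2πz²) · [1 + (r/z)²]^(−5/2)
r/z = 4/3.1 = 1.2903; [1+(r/z)²]^(−5/2) = 0.086255.
Δσ_z = 3×914/(2π×3.1²) × 0.086255 = 45.411 × 0.086255 = 3.917 kPa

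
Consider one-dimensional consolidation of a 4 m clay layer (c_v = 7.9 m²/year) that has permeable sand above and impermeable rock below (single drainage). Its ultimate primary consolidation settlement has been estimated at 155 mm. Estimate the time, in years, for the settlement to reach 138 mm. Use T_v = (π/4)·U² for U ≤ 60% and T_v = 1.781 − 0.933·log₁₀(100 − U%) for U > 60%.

t ≈ 1.64 years

Drainage path length: H_d = H = 4 m (single drainage).
U = S(t)/S_ult = 138/155 = 0.8903.
U > 60%: T_v = 1.781 − 0.933·log₁₀(100 − 89.032) = 0.81057.
t = T_v·H_d²/c_v = 0.81057×4²/7.9 = 1.642 years.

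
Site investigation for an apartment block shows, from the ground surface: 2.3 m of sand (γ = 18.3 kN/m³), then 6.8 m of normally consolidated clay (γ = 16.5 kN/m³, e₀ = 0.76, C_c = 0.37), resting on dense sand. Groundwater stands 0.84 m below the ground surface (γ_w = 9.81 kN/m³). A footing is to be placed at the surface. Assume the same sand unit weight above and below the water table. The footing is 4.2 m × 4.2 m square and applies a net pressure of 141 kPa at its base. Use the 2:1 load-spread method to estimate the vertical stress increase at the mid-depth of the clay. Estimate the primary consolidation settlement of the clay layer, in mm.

Mid-depth of clay below the ground surface: z = 2.3 + 6.8/2 = 5.7 m.
Total vertical stress at mid-clay: σ_v = 18.3×2.3 + 16.5×3.4 = 98.19 kPa.
Pore pressure: u = 9.81×(5.7 − 0.84) = 47.677 kPa.
Initial effective stress: σ'_0 = σ_v − u = 98.19 − 47.677 = 50.513 kPa.
Stress increase at mid-clay by the 2:1 spreading method:
Δσ = qBL/((B+z)(L+z)) = 141×4.2×4.2/((4.2+5.7)(4.2+5.7)) = 25.377 kPa
Final effective stress: σ'_f = σ'_0 + Δσ = 50.513 + 25.377 = 75.89 kPa.
Normally consolidated clay, so the full stress increment lies on the virgin compression line:
S_c = C_c·H/(1+e₀)·log₁₀(σ'_f/σ'_0) = 0.37×6.8/(1+0.76)×log₁₀(75.89/50.513)
    = 1.4295 × 0.17678 = 0.2527 m

S_c ≈ 253 mm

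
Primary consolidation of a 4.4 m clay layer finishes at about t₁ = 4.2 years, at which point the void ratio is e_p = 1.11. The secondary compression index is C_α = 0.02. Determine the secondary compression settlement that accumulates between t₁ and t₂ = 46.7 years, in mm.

Secondary compression: S_s = C_α·H/(1+e_p)·log₁₀(t₂/t₁)
S_s = 0.02×4.4/(1+1.11)×log₁₀(46.7/4.2)
    = 0.04171 × 1.046 = 0.04363 m

S_s ≈ 43.6 mm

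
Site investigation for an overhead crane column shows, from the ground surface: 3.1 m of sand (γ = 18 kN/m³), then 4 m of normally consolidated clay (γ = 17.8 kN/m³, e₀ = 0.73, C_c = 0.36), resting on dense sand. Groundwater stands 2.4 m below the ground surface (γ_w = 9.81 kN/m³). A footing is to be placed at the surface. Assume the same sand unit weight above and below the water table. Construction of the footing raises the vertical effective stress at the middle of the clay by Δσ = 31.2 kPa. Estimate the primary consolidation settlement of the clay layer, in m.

Mid-depth of clay below the ground surface: z = 3.1 + 4/2 = 5.1 m.
Total vertical stress at mid-clay: σ_v = 18×3.1 + 17.8×2 = 91.4 kPa.
Pore pressure: u = 9.81×(5.1 − 2.4) = 26.487 kPa.
Initial effective stress: σ'_0 = σ_v − u = 91.4 − 26.487 = 64.913 kPa.
Final effective stress: σ'_f = σ'_0 + Δσ = 64.913 + 31.2 = 96.113 kPa.
Normally consolidated clay, so the full stress increment lies on the virgin compression line:
S_c = C_c·H/(1+e₀)·log₁₀(σ'_f/σ'_0) = 0.36×4/(1+0.73)×log₁₀(96.113/64.913)
    = 0.83237 × 0.17045 = 0.1419 m

S_c ≈ 0.142 m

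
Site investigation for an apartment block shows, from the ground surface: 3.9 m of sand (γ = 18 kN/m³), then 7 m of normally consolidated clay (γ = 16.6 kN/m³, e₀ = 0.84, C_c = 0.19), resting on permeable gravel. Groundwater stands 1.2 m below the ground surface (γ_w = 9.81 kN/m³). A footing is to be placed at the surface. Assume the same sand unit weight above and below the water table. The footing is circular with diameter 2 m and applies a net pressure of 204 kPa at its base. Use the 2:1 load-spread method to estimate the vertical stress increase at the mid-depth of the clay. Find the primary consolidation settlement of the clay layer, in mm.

S_c ≈ 40.3 mm

Mid-depth of clay below the ground surface: z = 3.9 + 7/2 = 7.4 m.
Total vertical stress at mid-clay: σ_v = 18×3.9 + 16.6×3.5 = 128.3 kPa.
Pore pressure: u = 9.81×(7.4 − 1.2) = 60.822 kPa.
Initial effective stress: σ'_0 = σ_v − u = 128.3 − 60.822 = 67.478 kPa.
Stress increase at mid-clay by the 2:1 spreading method:
Δσ ≈ qD²/(D+z)² = 204×2²/(2+7.4)² = 9.2349 kPa
Final effective stress: σ'_f = σ'_0 + Δσ = 67.478 + 9.2349 = 76.713 kPa.
Normally consolidated clay, so the full stress increment lies on the virgin compression line:
S_c = C_c·H/(1+e₀)·log₁₀(σ'_f/σ'_0) = 0.19×7/(1+0.84)×log₁₀(76.713/67.478)
    = 0.72283 × 0.055707 = 0.04027 m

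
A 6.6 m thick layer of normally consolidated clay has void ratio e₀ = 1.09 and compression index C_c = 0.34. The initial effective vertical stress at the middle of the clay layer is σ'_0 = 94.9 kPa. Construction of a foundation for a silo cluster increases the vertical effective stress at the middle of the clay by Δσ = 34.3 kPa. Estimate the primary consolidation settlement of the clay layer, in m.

S_c ≈ 0.144 m

Final effective stress: σ'_f = σ'_0 + Δσ = 94.9 + 34.3 = 129.2 kPa.
Normally consolidated clay, so the full stress increment lies on the virgin compression line:
S_c = C_c·H/(1+e₀)·log₁₀(σ'_f/σ'_0) = 0.34×6.6/(1+1.09)×log₁₀(129.2/94.9)
    = 1.0737 × 0.134 = 0.1439 m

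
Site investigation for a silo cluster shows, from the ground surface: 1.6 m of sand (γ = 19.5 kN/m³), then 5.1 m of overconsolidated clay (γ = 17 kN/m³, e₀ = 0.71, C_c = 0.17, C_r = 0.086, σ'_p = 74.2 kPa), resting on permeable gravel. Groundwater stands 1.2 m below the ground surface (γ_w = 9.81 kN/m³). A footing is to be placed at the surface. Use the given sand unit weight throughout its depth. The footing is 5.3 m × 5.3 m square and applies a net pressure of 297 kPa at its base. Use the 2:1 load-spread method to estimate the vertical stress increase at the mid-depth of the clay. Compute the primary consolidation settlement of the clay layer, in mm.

S_c ≈ 192 mm

Mid-depth of clay below the ground surface: z = 1.6 + 5.1/2 = 4.15 m.
Total vertical stress at mid-clay: σ_v = 19.5×1.6 + 17×2.55 = 74.55 kPa.
Pore pressure: u = 9.81×(4.15 − 1.2) = 28.94 kPa.
Initial effective stress: σ'_0 = σ_v − u = 74.55 − 28.94 = 45.61 kPa.
Stress increase at mid-clay by the 2:1 spreading method:
Δσ = qBL/((B+z)(L+z)) = 297×5.3×5.3/((5.3+4.15)(5.3+4.15)) = 93.421 kPa
Final effective stress: σ'_f = 45.61 + 93.421 = 139.03 kPa.
σ'_f = 139.03 > σ'_p = 74.2 kPa, so the stress path crosses the preconsolidation pressure — recompression up to σ'_p, then virgin compression beyond:
S_c = H/(1+e₀)·[C_r·log₁₀(σ'_p/σ'_0) + C_c·log₁₀(σ'_f/σ'_p)]
    = 5.1/1.71 × [0.086×log₁₀(74.2/45.61) + 0.17×log₁₀(139.03/74.2)]
    = 2.9825 × [0.018176 + 0.04636] = 0.1925 m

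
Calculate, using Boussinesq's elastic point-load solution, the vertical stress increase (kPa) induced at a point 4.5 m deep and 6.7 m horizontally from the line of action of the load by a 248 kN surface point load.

Boussinesq vertical stress below a point load on an elastic half-space:
Δσ_z = 3P/(2πz²) · [1 + (r/z)²]^(−5/2)
r/z = 6.7/4.5 = 1.4889; [1+(r/z)²]^(−5/2) = 0.053882.
Δσ_z = 3×248/(2π×4.5²) × 0.053882 = 5.8475 × 0.053882 = 0.3151 kPa

Δσ_z ≈ 0.315 kPa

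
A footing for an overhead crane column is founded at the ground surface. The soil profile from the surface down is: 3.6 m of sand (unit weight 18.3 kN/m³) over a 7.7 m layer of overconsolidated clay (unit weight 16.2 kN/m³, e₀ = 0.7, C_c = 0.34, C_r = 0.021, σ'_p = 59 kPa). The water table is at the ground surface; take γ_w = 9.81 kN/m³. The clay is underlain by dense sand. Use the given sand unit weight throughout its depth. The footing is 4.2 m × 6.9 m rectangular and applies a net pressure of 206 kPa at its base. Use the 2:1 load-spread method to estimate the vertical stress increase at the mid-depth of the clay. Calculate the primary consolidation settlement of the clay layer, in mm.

S_c ≈ 292 mm

Mid-depth of clay below the ground surface: z = 3.6 + 7.7/2 = 7.45 m.
Total vertical stress at mid-clay: σ_v = 18.3×3.6 + 16.2×3.85 = 128.25 kPa.
Pore pressure: u = 9.81×(7.45 − 0) = 73.085 kPa.
Initial effective stress: σ'_0 = σ_v − u = 128.25 − 73.085 = 55.165 kPa.
Stress increase at mid-clay by the 2:1 spreading method:
Δσ = qBL/((B+z)(L+z)) = 206×4.2×6.9/((4.2+7.45)(6.9+7.45)) = 35.71 kPa
Final effective stress: σ'_f = 55.165 + 35.71 = 90.875 kPa.
σ'_f = 90.875 > σ'_p = 59 kPa, so the stress path crosses the preconsolidation pressure — recompression up to σ'_p, then virgin compression beyond:
S_c = H/(1+e₀)·[C_r·log₁₀(σ'_p/σ'_0) + C_c·log₁₀(σ'_f/σ'_p)]
    = 7.7/1.7 × [0.021×log₁₀(59/55.165) + 0.34×log₁₀(90.875/59)]
    = 4.5294 × [0.00061296 + 0.063781] = 0.2917 m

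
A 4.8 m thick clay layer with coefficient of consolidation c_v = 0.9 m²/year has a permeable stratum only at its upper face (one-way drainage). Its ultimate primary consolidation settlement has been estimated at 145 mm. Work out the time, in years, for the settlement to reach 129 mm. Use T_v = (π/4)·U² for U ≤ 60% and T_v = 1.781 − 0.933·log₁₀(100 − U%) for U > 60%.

Drainage path length: H_d = H = 4.8 m (single drainage).
U = S(t)/S_ult = 129/145 = 0.8897.
U > 60%: T_v = 1.781 − 0.933·log₁₀(100 − 88.966) = 0.80811.
t = T_v·H_d²/c_v = 0.80811×4.8²/0.9 = 20.69 years.

t ≈ 20.7 years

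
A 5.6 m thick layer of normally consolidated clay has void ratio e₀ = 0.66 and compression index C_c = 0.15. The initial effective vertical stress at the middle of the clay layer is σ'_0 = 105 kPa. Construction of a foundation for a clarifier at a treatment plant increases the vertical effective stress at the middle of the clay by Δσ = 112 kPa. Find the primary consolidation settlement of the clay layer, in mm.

S_c ≈ 160 mm

Final effective stress: σ'_f = σ'_0 + Δσ = 105 + 112 = 217 kPa.
Normally consolidated clay, so the full stress increment lies on the virgin compression line:
S_c = C_c·H/(1+e₀)·log₁₀(σ'_f/σ'_0) = 0.15×5.6/(1+0.66)×log₁₀(217/105)
    = 0.50602 × 0.31527 = 0.1595 m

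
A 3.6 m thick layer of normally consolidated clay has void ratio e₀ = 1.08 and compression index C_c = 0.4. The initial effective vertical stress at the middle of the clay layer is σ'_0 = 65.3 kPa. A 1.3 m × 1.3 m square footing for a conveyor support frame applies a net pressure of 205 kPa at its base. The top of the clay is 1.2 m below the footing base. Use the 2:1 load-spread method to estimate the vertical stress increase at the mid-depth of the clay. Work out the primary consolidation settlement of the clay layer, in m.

S_c ≈ 0.0758 m

Mid-depth of clay below the footing base: z = 1.2 + 3.6/2 = 3 m.
Stress increase at mid-clay by the 2:1 spreading method:
Δσ = qBL/((B+z)(L+z)) = 205×1.3×1.3/((1.3+3)(1.3+3)) = 18.737 kPa
Final effective stress: σ'_f = σ'_0 + Δσ = 65.3 + 18.737 = 84.037 kPa.
Normally consolidated clay, so the full stress increment lies on the virgin compression line:
S_c = C_c·H/(1+e₀)·log₁₀(σ'_f/σ'_0) = 0.4×3.6/(1+1.08)×log₁₀(84.037/65.3)
    = 0.69231 × 0.10956 = 0.07585 m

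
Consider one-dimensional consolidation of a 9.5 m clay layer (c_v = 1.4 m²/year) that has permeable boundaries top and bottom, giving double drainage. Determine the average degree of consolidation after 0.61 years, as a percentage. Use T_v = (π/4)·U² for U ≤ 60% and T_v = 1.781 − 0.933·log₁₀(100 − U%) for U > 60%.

U ≈ 22 %

Drainage path length: H_d = H/2 = 4.75 m (double drainage).
T_v = c_v·t/H_d² = 1.4×0.61/4.75² = 0.03785.
T_v = 0.03785 corresponds to the U ≤ 60% branch:
U = √(4T_v/π) = 0.2195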